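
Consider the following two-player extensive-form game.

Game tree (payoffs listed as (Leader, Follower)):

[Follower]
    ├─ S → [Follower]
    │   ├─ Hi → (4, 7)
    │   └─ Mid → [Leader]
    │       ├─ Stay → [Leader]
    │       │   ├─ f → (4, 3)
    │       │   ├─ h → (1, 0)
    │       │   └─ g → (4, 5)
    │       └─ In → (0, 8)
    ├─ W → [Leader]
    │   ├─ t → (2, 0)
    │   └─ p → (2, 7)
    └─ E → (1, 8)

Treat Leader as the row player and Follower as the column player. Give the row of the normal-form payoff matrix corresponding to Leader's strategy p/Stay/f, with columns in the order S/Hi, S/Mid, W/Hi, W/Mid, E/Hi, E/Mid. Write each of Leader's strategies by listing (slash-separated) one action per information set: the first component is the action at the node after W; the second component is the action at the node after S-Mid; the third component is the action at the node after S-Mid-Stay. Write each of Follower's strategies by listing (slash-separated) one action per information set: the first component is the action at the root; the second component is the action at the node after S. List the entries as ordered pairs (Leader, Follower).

vs S/Hi: Follower plays S → Follower plays Hi at [S] → (4, 7)
vs S/Mid: Follower plays S → Follower plays Mid at [S] → Leader plays Stay at [S-Mid] → Leader plays f at [S-Mid-Stay] → (4, 3)
vs W/Hi: Follower plays W → Leader plays p at [W] → (2, 7)
vs W/Mid: Follower plays W → Leader plays p at [W] → (2, 7)
vs E/Hi: Follower plays E → (1, 8)
vs E/Mid: Follower plays E → (1, 8)

(4,7) (4,3) (2,7) (2,7) (1,8) (1,8)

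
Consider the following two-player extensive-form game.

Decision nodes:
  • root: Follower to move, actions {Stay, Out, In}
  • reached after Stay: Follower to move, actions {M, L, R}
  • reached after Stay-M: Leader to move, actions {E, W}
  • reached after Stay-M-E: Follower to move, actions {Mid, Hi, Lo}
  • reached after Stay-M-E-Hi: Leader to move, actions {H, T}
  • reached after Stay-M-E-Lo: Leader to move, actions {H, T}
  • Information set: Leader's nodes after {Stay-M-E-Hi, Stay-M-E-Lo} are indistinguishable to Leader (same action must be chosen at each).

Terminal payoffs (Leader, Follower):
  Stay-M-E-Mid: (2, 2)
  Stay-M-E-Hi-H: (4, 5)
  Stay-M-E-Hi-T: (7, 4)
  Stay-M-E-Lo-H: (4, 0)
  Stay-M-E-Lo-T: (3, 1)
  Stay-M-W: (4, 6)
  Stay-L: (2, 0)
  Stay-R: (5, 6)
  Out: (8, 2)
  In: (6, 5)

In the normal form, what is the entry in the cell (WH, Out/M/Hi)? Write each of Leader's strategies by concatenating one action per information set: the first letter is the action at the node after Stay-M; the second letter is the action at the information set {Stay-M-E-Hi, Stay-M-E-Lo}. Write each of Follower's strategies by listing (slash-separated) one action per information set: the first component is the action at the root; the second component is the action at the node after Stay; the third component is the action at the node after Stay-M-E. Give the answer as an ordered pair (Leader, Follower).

(8, 2)

Trace the play path from the root:
  Follower plays Out
→ terminal payoff (8, 2).
(Leader's choice at the node after Stay-M is never reached on this path, so it doesn't affect the outcome.)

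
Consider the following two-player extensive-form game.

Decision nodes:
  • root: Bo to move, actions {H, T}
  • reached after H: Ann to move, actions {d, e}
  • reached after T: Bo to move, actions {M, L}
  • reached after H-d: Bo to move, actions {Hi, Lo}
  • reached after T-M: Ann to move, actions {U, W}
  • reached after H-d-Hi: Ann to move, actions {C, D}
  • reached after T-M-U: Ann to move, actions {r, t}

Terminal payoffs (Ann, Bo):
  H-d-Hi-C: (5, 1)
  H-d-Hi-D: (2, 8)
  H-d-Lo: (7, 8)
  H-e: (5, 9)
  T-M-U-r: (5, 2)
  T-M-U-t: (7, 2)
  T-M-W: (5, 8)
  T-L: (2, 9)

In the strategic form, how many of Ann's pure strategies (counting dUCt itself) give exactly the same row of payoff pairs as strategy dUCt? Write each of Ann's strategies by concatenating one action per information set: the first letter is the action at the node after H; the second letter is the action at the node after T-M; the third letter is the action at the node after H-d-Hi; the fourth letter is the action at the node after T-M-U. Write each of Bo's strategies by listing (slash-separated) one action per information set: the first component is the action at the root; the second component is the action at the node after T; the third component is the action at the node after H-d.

1

Row for dUCt (columns H/M/Hi, H/M/Lo, H/L/Hi, H/L/Lo, T/M/Hi, T/M/Lo, T/L/Hi, T/L/Lo): (5,1) (7,8) (5,1) (7,8) (7,2) (7,2) (2,9) (2,9).
Every one of Ann's information sets is on the play path for some reply by Bo when Ann follows dUCt.
Changing the action at any of them therefore changes at least one column, so only dUCt itself gives this row.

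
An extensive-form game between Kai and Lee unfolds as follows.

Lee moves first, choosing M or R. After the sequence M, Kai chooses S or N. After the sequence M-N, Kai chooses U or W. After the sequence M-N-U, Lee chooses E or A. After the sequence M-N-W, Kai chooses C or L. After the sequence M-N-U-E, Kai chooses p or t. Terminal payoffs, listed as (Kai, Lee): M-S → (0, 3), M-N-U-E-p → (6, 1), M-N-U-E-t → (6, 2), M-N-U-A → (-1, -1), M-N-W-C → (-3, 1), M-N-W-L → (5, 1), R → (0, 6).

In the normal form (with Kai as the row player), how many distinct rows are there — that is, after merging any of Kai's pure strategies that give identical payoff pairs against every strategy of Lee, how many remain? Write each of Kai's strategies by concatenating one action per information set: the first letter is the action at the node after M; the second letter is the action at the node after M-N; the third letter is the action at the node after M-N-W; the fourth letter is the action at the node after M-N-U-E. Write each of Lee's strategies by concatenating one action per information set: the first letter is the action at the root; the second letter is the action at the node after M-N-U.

5

Kai has 16 pure strategies: SUCp, SUCt, SULp, SULt, SWCp, SWCt, SWLp, SWLt, NUCp, NUCt, NULp, NULt, NWCp, NWCt, NWLp, NWLt. Columns: ME, MA, RE, RA.
{SUCp, SUCt, SULp, SULt, SWCp, SWCt, SWLp, SWLt} → row (0,3) (0,3) (0,6) (0,6)
{NUCp, NULp} → row (6,1) (-1,-1) (0,6) (0,6)
{NUCt, NULt} → row (6,2) (-1,-1) (0,6) (0,6)
{NWCp, NWCt} → row (-3,1) (-3,1) (0,6) (0,6)
{NWLp, NWLt} → row (5,1) (5,1) (0,6) (0,6)
That's 5 distinct rows out of 16 strategies.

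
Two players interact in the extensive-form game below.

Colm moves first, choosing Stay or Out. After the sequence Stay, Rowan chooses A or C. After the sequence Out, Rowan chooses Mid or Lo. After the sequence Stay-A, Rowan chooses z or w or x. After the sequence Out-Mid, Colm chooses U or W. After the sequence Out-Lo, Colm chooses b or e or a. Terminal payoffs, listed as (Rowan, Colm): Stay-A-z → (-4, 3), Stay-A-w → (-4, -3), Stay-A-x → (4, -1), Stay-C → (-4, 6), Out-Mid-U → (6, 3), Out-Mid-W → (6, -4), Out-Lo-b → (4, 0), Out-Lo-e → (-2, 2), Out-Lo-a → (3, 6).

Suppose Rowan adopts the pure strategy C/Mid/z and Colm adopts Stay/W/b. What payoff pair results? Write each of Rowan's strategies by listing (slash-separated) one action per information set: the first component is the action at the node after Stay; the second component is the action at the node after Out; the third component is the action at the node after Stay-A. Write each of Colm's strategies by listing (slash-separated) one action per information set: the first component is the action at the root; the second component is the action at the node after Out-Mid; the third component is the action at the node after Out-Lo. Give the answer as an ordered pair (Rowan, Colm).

Trace the play path from the root:
  Colm plays Stay
  Rowan plays C at [Stay]
→ terminal payoff (-4, 6).
(Rowan's choice at the node after Out is never reached on this path, so it doesn't affect the outcome.)

(-4, 6)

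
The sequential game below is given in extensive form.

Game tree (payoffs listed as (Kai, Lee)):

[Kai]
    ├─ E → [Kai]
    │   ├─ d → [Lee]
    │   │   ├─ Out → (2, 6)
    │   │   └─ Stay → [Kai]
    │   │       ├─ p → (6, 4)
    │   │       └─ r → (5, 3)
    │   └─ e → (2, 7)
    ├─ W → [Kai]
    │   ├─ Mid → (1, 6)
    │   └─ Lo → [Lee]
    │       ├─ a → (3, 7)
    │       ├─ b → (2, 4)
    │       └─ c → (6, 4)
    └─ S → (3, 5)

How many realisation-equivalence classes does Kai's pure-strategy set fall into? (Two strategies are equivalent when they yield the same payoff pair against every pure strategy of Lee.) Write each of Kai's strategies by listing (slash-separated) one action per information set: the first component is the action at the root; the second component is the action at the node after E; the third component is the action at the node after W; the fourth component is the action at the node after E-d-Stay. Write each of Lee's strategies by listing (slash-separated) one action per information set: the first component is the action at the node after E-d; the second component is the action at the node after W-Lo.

6

Kai has 24 pure strategies: E/d/Mid/p, E/d/Mid/r, E/d/Lo/p, E/d/Lo/r, E/e/Mid/p, E/e/Mid/r, E/e/Lo/p, E/e/Lo/r, W/d/Mid/p, W/d/Mid/r, W/d/Lo/p, W/d/Lo/r, W/e/Mid/p, W/e/Mid/r, W/e/Lo/p, W/e/Lo/r, S/d/Mid/p, S/d/Mid/r, S/d/Lo/p, S/d/Lo/r, S/e/Mid/p, S/e/Mid/r, S/e/Lo/p, S/e/Lo/r. Columns: Out/a, Out/b, Out/c, Stay/a, Stay/b, Stay/c.
{E/d/Mid/p, E/d/Lo/p} → row (2,6) (2,6) (2,6) (6,4) (6,4) (6,4)
{E/d/Mid/r, E/d/Lo/r} → row (2,6) (2,6) (2,6) (5,3) (5,3) (5,3)
{E/e/Mid/p, E/e/Mid/r, E/e/Lo/p, E/e/Lo/r} → row (2,7) (2,7) (2,7) (2,7) (2,7) (2,7)
{W/d/Mid/p, W/d/Mid/r, W/e/Mid/p, W/e/Mid/r} → row (1,6) (1,6) (1,6) (1,6) (1,6) (1,6)
{W/d/Lo/p, W/d/Lo/r, W/e/Lo/p, W/e/Lo/r} → row (3,7) (2,4) (6,4) (3,7) (2,4) (6,4)
{S/d/Mid/p, S/d/Mid/r, S/d/Lo/p, S/d/Lo/r, S/e/Mid/p, S/e/Mid/r, S/e/Lo/p, S/e/Lo/r} → row (3,5) (3,5) (3,5) (3,5) (3,5) (3,5)
That's 6 distinct rows out of 24 strategies.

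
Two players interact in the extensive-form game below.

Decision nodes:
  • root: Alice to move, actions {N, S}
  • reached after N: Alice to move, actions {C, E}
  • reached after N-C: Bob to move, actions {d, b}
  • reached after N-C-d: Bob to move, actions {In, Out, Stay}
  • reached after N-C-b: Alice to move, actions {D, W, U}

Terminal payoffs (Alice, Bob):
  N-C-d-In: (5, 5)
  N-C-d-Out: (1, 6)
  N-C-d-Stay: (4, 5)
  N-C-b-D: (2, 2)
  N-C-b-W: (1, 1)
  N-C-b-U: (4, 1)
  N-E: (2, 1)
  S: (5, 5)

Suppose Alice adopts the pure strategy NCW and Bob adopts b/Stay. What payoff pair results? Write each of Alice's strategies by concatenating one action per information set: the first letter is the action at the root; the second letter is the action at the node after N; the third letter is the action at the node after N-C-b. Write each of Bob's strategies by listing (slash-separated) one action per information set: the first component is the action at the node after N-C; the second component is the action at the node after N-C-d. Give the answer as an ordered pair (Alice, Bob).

(1, 1)

Trace the play path from the root:
  Alice plays N
  Alice plays C at [N]
  Bob plays b at [N-C]
  Alice plays W at [N-C-b]
→ terminal payoff (1, 1).
(Bob's choice at the node after N-C-d is never reached on this path, so it doesn't affect the outcome.)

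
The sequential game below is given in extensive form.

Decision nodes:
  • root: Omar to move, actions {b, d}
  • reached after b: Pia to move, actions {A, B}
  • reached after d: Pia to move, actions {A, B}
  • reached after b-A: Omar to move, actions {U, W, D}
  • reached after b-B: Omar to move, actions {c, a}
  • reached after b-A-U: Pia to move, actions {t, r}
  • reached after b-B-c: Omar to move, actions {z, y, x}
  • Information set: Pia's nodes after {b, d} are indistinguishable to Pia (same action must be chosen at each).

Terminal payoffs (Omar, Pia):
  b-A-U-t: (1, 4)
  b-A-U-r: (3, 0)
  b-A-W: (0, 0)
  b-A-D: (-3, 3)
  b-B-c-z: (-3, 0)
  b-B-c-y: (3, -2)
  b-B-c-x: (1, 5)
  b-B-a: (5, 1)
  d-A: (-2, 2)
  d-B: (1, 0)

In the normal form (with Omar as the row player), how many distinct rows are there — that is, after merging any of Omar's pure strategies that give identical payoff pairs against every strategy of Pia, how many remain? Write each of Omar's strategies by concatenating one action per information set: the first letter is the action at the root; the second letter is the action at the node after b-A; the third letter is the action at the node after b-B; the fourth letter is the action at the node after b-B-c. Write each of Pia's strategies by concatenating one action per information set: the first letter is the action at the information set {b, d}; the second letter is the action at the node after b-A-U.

Omar has 36 pure strategies: bUcz, bUcy, bUcx, bUaz, bUay, bUax, bWcz, bWcy, bWcx, bWaz, bWay, bWax, bDcz, bDcy, bDcx, bDaz, bDay, bDax, dUcz, dUcy, dUcx, dUaz, dUay, dUax, dWcz, dWcy, dWcx, dWaz, dWay, dWax, dDcz, dDcy, dDcx, dDaz, dDay, dDax. Columns: At, Ar, Bt, Br.
{bUcz} → row (1,4) (3,0) (-3,0) (-3,0)
{bUcy} → row (1,4) (3,0) (3,-2) (3,-2)
{bUcx} → row (1,4) (3,0) (1,5) (1,5)
{bUaz, bUay, bUax} → row (1,4) (3,0) (5,1) (5,1)
{bWcz} → row (0,0) (0,0) (-3,0) (-3,0)
{bWcy} → row (0,0) (0,0) (3,-2) (3,-2)
{bWcx} → row (0,0) (0,0) (1,5) (1,5)
{bWaz, bWay, bWax} → row (0,0) (0,0) (5,1) (5,1)
{bDcz} → row (-3,3) (-3,3) (-3,0) (-3,0)
{bDcy} → row (-3,3) (-3,3) (3,-2) (3,-2)
{bDcx} → row (-3,3) (-3,3) (1,5) (1,5)
{bDaz, bDay, bDax} → row (-3,3) (-3,3) (5,1) (5,1)
{dUcz, dUcy, dUcx, dUaz, dUay, dUax, dWcz, dWcy, dWcx, dWaz, dWay, dWax, dDcz, dDcy, dDcx, dDaz, dDay, dDax} → row (-2,2) (-2,2) (1,0) (1,0)
That's 13 distinct rows out of 36 strategies.

13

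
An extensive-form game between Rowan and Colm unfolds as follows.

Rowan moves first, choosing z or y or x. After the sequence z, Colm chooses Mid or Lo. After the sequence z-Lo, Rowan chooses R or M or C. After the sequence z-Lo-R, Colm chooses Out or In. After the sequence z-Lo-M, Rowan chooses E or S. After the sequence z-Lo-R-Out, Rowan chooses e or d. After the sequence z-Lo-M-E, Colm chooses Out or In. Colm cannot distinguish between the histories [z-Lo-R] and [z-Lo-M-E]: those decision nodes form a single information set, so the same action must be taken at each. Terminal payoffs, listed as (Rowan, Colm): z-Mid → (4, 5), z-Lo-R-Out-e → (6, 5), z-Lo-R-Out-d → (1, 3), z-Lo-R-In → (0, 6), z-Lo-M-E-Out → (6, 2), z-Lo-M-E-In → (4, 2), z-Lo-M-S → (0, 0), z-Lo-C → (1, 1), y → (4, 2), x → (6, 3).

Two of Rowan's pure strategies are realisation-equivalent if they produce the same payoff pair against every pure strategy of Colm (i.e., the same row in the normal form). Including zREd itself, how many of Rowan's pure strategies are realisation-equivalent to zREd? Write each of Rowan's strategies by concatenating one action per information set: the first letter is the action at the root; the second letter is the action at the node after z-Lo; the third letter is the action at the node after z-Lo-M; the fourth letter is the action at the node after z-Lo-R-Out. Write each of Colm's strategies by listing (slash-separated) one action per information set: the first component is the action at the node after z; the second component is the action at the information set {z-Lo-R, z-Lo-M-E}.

Row for zREd (columns Mid/Out, Mid/In, Lo/Out, Lo/In): (4,5) (4,5) (1,3) (0,6).
Under zREd, Rowan's choice at the node after z-Lo-M can never be reached regardless of what Colm does, so varying those choices leaves every outcome unchanged.
Holding the reachable choices fixed and varying the unreachable one freely already gives 2 equivalent strategies.
No other strategy reproduces this row, so those 2 are the full class: zREd, zRSd.

2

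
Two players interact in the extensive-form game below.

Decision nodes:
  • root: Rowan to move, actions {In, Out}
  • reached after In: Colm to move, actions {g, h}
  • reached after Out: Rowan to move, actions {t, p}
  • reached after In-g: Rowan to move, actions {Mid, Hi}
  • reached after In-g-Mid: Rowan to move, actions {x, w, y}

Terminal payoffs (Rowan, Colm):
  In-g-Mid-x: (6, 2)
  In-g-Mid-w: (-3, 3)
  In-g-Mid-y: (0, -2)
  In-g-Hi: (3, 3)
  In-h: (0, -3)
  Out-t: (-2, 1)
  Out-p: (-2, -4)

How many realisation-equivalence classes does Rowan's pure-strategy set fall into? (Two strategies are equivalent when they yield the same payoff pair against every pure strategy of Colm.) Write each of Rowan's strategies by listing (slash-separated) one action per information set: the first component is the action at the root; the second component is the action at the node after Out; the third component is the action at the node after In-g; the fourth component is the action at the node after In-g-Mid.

6

Rowan has 24 pure strategies: In/t/Mid/x, In/t/Mid/w, In/t/Mid/y, In/t/Hi/x, In/t/Hi/w, In/t/Hi/y, In/p/Mid/x, In/p/Mid/w, In/p/Mid/y, In/p/Hi/x, In/p/Hi/w, In/p/Hi/y, Out/t/Mid/x, Out/t/Mid/w, Out/t/Mid/y, Out/t/Hi/x, Out/t/Hi/w, Out/t/Hi/y, Out/p/Mid/x, Out/p/Mid/w, Out/p/Mid/y, Out/p/Hi/x, Out/p/Hi/w, Out/p/Hi/y. Columns: g, h.
{In/t/Mid/x, In/p/Mid/x} → row (6,2) (0,-3)
{In/t/Mid/w, In/p/Mid/w} → row (-3,3) (0,-3)
{In/t/Mid/y, In/p/Mid/y} → row (0,-2) (0,-3)
{In/t/Hi/x, In/t/Hi/w, In/t/Hi/y, In/p/Hi/x, In/p/Hi/w, In/p/Hi/y} → row (3,3) (0,-3)
{Out/t/Mid/x, Out/t/Mid/w, Out/t/Mid/y, Out/t/Hi/x, Out/t/Hi/w, Out/t/Hi/y} → row (-2,1) (-2,1)
{Out/p/Mid/x, Out/p/Mid/w, Out/p/Mid/y, Out/p/Hi/x, Out/p/Hi/w, Out/p/Hi/y} → row (-2,-4) (-2,-4)
That's 6 distinct rows out of 24 strategies.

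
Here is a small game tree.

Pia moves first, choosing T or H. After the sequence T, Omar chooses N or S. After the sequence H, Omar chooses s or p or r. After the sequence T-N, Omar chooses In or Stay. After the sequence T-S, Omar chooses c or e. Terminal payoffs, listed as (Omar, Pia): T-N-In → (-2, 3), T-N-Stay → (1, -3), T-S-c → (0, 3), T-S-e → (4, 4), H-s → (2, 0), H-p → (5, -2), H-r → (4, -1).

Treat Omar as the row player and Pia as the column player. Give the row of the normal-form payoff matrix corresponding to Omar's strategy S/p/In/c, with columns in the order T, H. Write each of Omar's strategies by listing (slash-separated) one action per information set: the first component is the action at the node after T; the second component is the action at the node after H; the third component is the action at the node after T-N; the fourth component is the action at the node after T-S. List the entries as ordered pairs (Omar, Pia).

(0,3) (5,-2)

vs T: Pia plays T → Omar plays S at [T] → Omar plays c at [T-S] → (0, 3)
vs H: Pia plays H → Omar plays p at [H] → (5, -2)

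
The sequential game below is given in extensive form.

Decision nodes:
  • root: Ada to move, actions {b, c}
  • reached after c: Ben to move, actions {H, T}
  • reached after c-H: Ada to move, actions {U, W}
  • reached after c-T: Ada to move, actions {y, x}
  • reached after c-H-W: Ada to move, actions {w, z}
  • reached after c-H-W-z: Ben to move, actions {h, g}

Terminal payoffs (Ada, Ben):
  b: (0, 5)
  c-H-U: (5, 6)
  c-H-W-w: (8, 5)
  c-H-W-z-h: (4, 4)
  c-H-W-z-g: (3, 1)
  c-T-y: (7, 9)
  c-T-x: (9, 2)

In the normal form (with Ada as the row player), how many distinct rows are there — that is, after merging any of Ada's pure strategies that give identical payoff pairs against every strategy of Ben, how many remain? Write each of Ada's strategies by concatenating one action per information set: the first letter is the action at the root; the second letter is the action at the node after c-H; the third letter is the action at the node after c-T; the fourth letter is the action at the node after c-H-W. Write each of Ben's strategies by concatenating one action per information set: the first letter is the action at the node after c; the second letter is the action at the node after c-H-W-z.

Ada has 16 pure strategies: bUyw, bUyz, bUxw, bUxz, bWyw, bWyz, bWxw, bWxz, cUyw, cUyz, cUxw, cUxz, cWyw, cWyz, cWxw, cWxz. Columns: Hh, Hg, Th, Tg.
{bUyw, bUyz, bUxw, bUxz, bWyw, bWyz, bWxw, bWxz} → row (0,5) (0,5) (0,5) (0,5)
{cUyw, cUyz} → row (5,6) (5,6) (7,9) (7,9)
{cUxw, cUxz} → row (5,6) (5,6) (9,2) (9,2)
{cWyw} → row (8,5) (8,5) (7,9) (7,9)
{cWyz} → row (4,4) (3,1) (7,9) (7,9)
{cWxw} → row (8,5) (8,5) (9,2) (9,2)
{cWxz} → row (4,4) (3,1) (9,2) (9,2)
That's 7 distinct rows out of 16 strategies.

7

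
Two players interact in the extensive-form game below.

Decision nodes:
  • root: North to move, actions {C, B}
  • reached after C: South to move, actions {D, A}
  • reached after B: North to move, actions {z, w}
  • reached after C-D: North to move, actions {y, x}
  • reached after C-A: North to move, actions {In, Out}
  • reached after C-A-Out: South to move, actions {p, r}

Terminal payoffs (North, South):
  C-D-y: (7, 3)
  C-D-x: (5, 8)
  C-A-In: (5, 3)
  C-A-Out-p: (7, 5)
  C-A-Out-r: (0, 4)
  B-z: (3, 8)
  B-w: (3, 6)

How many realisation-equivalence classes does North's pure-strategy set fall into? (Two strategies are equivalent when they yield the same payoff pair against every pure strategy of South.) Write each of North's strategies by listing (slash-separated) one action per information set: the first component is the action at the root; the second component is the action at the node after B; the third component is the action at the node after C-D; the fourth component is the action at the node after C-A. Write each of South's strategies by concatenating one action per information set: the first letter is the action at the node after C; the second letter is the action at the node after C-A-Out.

6

North has 16 pure strategies: C/z/y/In, C/z/y/Out, C/z/x/In, C/z/x/Out, C/w/y/In, C/w/y/Out, C/w/x/In, C/w/x/Out, B/z/y/In, B/z/y/Out, B/z/x/In, B/z/x/Out, B/w/y/In, B/w/y/Out, B/w/x/In, B/w/x/Out. Columns: Dp, Dr, Ap, Ar.
{C/z/y/In, C/w/y/In} → row (7,3) (7,3) (5,3) (5,3)
{C/z/y/Out, C/w/y/Out} → row (7,3) (7,3) (7,5) (0,4)
{C/z/x/In, C/w/x/In} → row (5,8) (5,8) (5,3) (5,3)
{C/z/x/Out, C/w/x/Out} → row (5,8) (5,8) (7,5) (0,4)
{B/z/y/In, B/z/y/Out, B/z/x/In, B/z/x/Out} → row (3,8) (3,8) (3,8) (3,8)
{B/w/y/In, B/w/y/Out, B/w/x/In, B/w/x/Out} → row (3,6) (3,6) (3,6) (3,6)
That's 6 distinct rows out of 16 strategies.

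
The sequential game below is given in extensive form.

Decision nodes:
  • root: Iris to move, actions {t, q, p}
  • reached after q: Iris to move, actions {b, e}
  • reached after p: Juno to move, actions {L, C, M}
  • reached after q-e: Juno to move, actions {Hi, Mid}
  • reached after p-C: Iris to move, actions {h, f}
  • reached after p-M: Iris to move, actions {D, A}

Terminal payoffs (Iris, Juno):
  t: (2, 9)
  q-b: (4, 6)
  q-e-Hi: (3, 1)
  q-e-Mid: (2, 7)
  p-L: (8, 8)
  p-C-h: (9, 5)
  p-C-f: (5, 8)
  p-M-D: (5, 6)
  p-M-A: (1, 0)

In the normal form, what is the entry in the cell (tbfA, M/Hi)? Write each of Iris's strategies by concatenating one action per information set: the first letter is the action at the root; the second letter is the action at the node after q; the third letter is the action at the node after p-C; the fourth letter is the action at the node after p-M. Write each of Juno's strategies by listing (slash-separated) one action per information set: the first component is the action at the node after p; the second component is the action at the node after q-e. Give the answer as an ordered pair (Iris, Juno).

Trace the play path from the root:
  Iris plays t
→ terminal payoff (2, 9).
(Iris's choice at the node after q is never reached on this path, so it doesn't affect the outcome.)

(2, 9)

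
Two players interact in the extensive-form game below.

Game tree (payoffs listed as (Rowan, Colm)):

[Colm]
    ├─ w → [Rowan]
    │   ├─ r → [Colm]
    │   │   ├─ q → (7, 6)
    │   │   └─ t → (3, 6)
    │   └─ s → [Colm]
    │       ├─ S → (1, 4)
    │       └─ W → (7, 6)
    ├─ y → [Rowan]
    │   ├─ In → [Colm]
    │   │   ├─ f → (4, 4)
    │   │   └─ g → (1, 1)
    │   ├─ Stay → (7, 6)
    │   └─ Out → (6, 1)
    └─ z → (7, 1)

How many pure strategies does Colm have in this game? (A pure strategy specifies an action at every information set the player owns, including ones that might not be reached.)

Colm owns the root with actions {w, y, z} — three choices.
Colm owns the node after w-r with actions {q, t} — two choices.
Colm owns the node after w-s with actions {S, W} — two choices.
Colm owns the node after y-In with actions {f, g} — two choices.
A pure strategy fixes one action at each information set independently, so the count is the product 3 × 2 × 2 × 2 = 24.

24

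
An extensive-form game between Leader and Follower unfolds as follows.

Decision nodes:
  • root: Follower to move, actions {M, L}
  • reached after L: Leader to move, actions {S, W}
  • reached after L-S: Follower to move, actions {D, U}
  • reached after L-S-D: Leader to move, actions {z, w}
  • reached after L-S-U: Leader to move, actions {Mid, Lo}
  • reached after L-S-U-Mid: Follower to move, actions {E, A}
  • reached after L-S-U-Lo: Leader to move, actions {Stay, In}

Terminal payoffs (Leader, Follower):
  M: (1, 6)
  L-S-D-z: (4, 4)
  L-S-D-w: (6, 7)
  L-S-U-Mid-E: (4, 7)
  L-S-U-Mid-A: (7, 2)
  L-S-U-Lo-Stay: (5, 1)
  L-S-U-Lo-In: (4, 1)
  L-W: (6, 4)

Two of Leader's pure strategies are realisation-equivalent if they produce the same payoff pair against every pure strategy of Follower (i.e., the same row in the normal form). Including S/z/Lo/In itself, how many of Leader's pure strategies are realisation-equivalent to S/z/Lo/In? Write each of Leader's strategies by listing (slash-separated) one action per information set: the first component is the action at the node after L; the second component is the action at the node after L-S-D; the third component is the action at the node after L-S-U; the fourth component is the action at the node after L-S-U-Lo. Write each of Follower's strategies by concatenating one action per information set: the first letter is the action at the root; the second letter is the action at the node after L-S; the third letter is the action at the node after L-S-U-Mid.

Row for S/z/Lo/In (columns MDE, MDA, MUE, MUA, LDE, LDA, LUE, LUA): (1,6) (1,6) (1,6) (1,6) (4,4) (4,4) (4,1) (4,1).
Every one of Leader's information sets is on the play path for some reply by Follower when Leader follows S/z/Lo/In.
Changing the action at any of them therefore changes at least one column, so only S/z/Lo/In itself gives this row.

1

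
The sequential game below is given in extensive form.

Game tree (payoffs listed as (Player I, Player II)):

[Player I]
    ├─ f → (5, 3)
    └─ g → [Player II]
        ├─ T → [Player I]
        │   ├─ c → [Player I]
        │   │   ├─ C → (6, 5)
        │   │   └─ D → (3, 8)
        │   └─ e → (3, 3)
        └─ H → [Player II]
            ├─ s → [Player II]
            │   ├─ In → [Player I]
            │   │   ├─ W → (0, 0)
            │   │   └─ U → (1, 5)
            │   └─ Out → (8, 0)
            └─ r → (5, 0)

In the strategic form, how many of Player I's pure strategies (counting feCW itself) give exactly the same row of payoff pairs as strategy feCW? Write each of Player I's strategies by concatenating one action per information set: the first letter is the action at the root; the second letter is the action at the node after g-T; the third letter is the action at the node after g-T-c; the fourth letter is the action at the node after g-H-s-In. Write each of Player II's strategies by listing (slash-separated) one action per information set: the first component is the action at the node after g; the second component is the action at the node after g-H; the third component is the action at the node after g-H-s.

8

Row for feCW (columns T/s/In, T/s/Out, T/r/In, T/r/Out, H/s/In, H/s/Out, H/r/In, H/r/Out): (5,3) (5,3) (5,3) (5,3) (5,3) (5,3) (5,3) (5,3).
Under feCW, Player I's choice at the node after g-T and at the node after g-T-c and at the node after g-H-s-In can never be reached regardless of what Player II does, so varying those choices leaves every outcome unchanged.
Holding the reachable choices fixed and varying the unreachable ones freely already gives 2 × 2 × 2 = 8 equivalent strategies.
No other strategy reproduces this row, so those 8 are the full class: fcCW, fcCU, fcDW, fcDU, feCW, feCU, feDW, feDU.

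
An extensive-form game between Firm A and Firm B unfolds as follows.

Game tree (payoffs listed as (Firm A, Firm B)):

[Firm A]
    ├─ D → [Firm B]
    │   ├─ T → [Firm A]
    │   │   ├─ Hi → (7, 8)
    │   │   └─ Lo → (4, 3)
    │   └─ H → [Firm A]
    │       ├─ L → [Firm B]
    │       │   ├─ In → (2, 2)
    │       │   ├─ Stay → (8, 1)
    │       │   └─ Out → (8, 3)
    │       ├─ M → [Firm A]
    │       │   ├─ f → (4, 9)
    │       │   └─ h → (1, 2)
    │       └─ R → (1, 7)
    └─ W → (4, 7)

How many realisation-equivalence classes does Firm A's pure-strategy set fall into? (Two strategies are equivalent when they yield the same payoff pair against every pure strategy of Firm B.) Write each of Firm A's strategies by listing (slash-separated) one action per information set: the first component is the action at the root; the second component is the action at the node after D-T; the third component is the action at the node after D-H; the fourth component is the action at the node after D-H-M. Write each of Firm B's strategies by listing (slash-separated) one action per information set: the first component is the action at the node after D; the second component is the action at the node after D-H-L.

9

Firm A has 24 pure strategies: D/Hi/L/f, D/Hi/L/h, D/Hi/M/f, D/Hi/M/h, D/Hi/R/f, D/Hi/R/h, D/Lo/L/f, D/Lo/L/h, D/Lo/M/f, D/Lo/M/h, D/Lo/R/f, D/Lo/R/h, W/Hi/L/f, W/Hi/L/h, W/Hi/M/f, W/Hi/M/h, W/Hi/R/f, W/Hi/R/h, W/Lo/L/f, W/Lo/L/h, W/Lo/M/f, W/Lo/M/h, W/Lo/R/f, W/Lo/R/h. Columns: T/In, T/Stay, T/Out, H/In, H/Stay, H/Out.
{D/Hi/L/f, D/Hi/L/h} → row (7,8) (7,8) (7,8) (2,2) (8,1) (8,3)
{D/Hi/M/f} → row (7,8) (7,8) (7,8) (4,9) (4,9) (4,9)
{D/Hi/M/h} → row (7,8) (7,8) (7,8) (1,2) (1,2) (1,2)
{D/Hi/R/f, D/Hi/R/h} → row (7,8) (7,8) (7,8) (1,7) (1,7) (1,7)
{D/Lo/L/f, D/Lo/L/h} → row (4,3) (4,3) (4,3) (2,2) (8,1) (8,3)
{D/Lo/M/f} → row (4,3) (4,3) (4,3) (4,9) (4,9) (4,9)
{D/Lo/M/h} → row (4,3) (4,3) (4,3) (1,2) (1,2) (1,2)
{D/Lo/R/f, D/Lo/R/h} → row (4,3) (4,3) (4,3) (1,7) (1,7) (1,7)
{W/Hi/L/f, W/Hi/L/h, W/Hi/M/f, W/Hi/M/h, W/Hi/R/f, W/Hi/R/h, W/Lo/L/f, W/Lo/L/h, W/Lo/M/f, W/Lo/M/h, W/Lo/R/f, W/Lo/R/h} → row (4,7) (4,7) (4,7) (4,7) (4,7) (4,7)
That's 9 distinct rows out of 24 strategies.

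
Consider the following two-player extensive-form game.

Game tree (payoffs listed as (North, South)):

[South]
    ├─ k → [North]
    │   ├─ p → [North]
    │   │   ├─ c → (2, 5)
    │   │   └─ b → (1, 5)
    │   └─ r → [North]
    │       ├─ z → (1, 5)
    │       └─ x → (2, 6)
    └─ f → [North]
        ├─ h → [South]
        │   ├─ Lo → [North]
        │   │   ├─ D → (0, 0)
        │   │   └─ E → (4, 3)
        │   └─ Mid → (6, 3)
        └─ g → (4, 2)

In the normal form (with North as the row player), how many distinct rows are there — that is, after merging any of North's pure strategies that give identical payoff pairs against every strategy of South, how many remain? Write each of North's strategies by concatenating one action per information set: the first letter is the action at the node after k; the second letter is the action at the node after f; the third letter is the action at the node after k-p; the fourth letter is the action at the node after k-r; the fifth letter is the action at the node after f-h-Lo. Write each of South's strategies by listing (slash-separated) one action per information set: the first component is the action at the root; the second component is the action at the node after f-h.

9

North has 32 pure strategies: phczD, phczE, phcxD, phcxE, phbzD, phbzE, phbxD, phbxE, pgczD, pgczE, pgcxD, pgcxE, pgbzD, pgbzE, pgbxD, pgbxE, rhczD, rhczE, rhcxD, rhcxE, rhbzD, rhbzE, rhbxD, rhbxE, rgczD, rgczE, rgcxD, rgcxE, rgbzD, rgbzE, rgbxD, rgbxE. Columns: k/Lo, k/Mid, f/Lo, f/Mid.
{phczD, phcxD} → row (2,5) (2,5) (0,0) (6,3)
{phczE, phcxE} → row (2,5) (2,5) (4,3) (6,3)
{phbzD, phbxD, rhczD, rhbzD} → row (1,5) (1,5) (0,0) (6,3)
{phbzE, phbxE, rhczE, rhbzE} → row (1,5) (1,5) (4,3) (6,3)
{pgczD, pgczE, pgcxD, pgcxE} → row (2,5) (2,5) (4,2) (4,2)
{pgbzD, pgbzE, pgbxD, pgbxE, rgczD, rgczE, rgbzD, rgbzE} → row (1,5) (1,5) (4,2) (4,2)
{rhcxD, rhbxD} → row (2,6) (2,6) (0,0) (6,3)
{rhcxE, rhbxE} → row (2,6) (2,6) (4,3) (6,3)
{rgcxD, rgcxE, rgbxD, rgbxE} → row (2,6) (2,6) (4,2) (4,2)
That's 9 distinct rows out of 32 strategies.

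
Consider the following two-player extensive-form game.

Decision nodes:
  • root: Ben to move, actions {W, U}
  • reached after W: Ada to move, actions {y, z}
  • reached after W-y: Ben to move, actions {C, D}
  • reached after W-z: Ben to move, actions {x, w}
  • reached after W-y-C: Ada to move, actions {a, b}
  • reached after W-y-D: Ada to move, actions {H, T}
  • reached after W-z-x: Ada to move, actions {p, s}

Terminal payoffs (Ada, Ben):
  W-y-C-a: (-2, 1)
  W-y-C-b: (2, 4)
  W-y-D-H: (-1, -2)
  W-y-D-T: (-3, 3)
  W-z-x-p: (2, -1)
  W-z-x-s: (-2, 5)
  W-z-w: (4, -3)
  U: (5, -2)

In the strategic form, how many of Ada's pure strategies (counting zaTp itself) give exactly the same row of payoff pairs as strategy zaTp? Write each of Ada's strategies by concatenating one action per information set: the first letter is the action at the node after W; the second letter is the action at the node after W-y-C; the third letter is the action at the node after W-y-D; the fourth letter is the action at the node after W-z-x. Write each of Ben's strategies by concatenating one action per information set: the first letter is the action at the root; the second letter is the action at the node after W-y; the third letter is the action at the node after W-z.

4

Row for zaTp (columns WCx, WCw, WDx, WDw, UCx, UCw, UDx, UDw): (2,-1) (4,-3) (2,-1) (4,-3) (5,-2) (5,-2) (5,-2) (5,-2).
Under zaTp, Ada's choice at the node after W-y-C and at the node after W-y-D can never be reached regardless of what Ben does, so varying those choices leaves every outcome unchanged.
Holding the reachable choices fixed and varying the unreachable ones freely already gives 2 × 2 = 4 equivalent strategies.
No other strategy reproduces this row, so those 4 are the full class: zaHp, zaTp, zbHp, zbTp.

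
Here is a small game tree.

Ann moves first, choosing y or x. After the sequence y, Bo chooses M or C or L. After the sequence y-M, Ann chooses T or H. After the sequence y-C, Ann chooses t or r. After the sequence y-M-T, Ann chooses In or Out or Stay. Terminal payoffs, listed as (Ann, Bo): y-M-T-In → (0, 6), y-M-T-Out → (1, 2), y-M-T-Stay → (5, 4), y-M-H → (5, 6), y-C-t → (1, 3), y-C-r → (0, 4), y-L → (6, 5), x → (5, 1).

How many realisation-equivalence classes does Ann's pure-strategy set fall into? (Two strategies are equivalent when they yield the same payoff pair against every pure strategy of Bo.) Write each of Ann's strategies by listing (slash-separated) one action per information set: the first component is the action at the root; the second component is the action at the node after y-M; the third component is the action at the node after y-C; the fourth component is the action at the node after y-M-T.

Ann has 24 pure strategies: y/T/t/In, y/T/t/Out, y/T/t/Stay, y/T/r/In, y/T/r/Out, y/T/r/Stay, y/H/t/In, y/H/t/Out, y/H/t/Stay, y/H/r/In, y/H/r/Out, y/H/r/Stay, x/T/t/In, x/T/t/Out, x/T/t/Stay, x/T/r/In, x/T/r/Out, x/T/r/Stay, x/H/t/In, x/H/t/Out, x/H/t/Stay, x/H/r/In, x/H/r/Out, x/H/r/Stay. Columns: M, C, L.
{y/T/t/In} → row (0,6) (1,3) (6,5)
{y/T/t/Out} → row (1,2) (1,3) (6,5)
{y/T/t/Stay} → row (5,4) (1,3) (6,5)
{y/T/r/In} → row (0,6) (0,4) (6,5)
{y/T/r/Out} → row (1,2) (0,4) (6,5)
{y/T/r/Stay} → row (5,4) (0,4) (6,5)
{y/H/t/In, y/H/t/Out, y/H/t/Stay} → row (5,6) (1,3) (6,5)
{y/H/r/In, y/H/r/Out, y/H/r/Stay} → row (5,6) (0,4) (6,5)
{x/T/t/In, x/T/t/Out, x/T/t/Stay, x/T/r/In, x/T/r/Out, x/T/r/Stay, x/H/t/In, x/H/t/Out, x/H/t/Stay, x/H/r/In, x/H/r/Out, x/H/r/Stay} → row (5,1) (5,1) (5,1)
That's 9 distinct rows out of 24 strategies.

9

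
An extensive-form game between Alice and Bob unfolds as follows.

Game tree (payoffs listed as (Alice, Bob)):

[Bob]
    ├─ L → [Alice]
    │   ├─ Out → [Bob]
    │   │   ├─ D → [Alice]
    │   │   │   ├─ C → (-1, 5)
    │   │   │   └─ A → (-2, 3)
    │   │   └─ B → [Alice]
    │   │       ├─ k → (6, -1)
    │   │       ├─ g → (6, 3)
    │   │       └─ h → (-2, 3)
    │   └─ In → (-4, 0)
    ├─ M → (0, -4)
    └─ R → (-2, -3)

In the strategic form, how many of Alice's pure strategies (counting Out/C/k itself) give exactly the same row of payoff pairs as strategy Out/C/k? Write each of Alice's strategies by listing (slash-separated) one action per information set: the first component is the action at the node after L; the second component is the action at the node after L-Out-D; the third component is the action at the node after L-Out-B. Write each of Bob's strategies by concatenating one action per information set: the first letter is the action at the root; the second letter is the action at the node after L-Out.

1

Row for Out/C/k (columns LD, LB, MD, MB, RD, RB): (-1,5) (6,-1) (0,-4) (0,-4) (-2,-3) (-2,-3).
Every one of Alice's information sets is on the play path for some reply by Bob when Alice follows Out/C/k.
Changing the action at any of them therefore changes at least one column, so only Out/C/k itself gives this row.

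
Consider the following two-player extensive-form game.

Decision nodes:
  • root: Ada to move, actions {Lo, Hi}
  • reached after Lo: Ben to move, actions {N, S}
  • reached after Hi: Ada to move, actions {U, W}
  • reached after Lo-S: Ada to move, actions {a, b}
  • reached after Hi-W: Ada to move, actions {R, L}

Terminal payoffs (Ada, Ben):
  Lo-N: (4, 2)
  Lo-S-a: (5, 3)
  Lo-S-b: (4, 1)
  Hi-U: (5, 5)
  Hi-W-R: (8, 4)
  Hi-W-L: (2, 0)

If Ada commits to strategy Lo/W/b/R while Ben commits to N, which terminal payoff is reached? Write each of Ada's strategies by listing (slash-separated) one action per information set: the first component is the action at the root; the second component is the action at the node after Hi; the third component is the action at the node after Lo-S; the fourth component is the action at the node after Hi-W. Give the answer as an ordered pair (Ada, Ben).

Trace the play path from the root:
  Ada plays Lo
  Ben plays N at [Lo]
→ terminal payoff (4, 2).
(Ada's choice at the node after Hi is never reached on this path, so it doesn't affect the outcome.)

(4, 2)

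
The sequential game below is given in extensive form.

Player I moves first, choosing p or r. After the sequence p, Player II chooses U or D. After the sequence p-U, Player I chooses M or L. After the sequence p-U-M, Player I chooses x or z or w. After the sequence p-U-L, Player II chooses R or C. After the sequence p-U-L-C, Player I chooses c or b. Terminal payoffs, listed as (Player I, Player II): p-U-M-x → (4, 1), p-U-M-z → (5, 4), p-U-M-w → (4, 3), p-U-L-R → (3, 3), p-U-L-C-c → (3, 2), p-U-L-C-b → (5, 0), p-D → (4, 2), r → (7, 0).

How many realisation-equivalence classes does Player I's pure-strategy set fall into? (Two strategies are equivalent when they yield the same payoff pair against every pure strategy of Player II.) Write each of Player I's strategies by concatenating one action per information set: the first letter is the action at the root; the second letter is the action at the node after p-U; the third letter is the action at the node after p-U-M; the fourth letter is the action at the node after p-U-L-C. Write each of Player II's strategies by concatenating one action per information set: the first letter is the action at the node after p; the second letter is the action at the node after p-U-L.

6

Player I has 24 pure strategies: pMxc, pMxb, pMzc, pMzb, pMwc, pMwb, pLxc, pLxb, pLzc, pLzb, pLwc, pLwb, rMxc, rMxb, rMzc, rMzb, rMwc, rMwb, rLxc, rLxb, rLzc, rLzb, rLwc, rLwb. Columns: UR, UC, DR, DC.
{pMxc, pMxb} → row (4,1) (4,1) (4,2) (4,2)
{pMzc, pMzb} → row (5,4) (5,4) (4,2) (4,2)
{pMwc, pMwb} → row (4,3) (4,3) (4,2) (4,2)
{pLxc, pLzc, pLwc} → row (3,3) (3,2) (4,2) (4,2)
{pLxb, pLzb, pLwb} → row (3,3) (5,0) (4,2) (4,2)
{rMxc, rMxb, rMzc, rMzb, rMwc, rMwb, rLxc, rLxb, rLzc, rLzb, rLwc, rLwb} → row (7,0) (7,0) (7,0) (7,0)
That's 6 distinct rows out of 24 strategies.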